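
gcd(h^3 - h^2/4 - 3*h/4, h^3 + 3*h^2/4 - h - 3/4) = h^2 - h/4 - 3/4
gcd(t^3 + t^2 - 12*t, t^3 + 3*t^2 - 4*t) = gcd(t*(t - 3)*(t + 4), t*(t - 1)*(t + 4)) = t^2 + 4*t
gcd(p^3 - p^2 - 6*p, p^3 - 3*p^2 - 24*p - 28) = p + 2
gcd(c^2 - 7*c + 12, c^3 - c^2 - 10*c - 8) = c - 4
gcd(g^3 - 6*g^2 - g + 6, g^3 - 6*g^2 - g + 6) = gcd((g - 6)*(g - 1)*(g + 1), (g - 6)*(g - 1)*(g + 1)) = g^3 - 6*g^2 - g + 6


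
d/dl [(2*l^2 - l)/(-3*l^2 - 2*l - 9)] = (-7*l^2 - 36*l + 9)/(9*l^4 + 12*l^3 + 58*l^2 + 36*l + 81)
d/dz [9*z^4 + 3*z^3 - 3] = z^2*(36*z + 9)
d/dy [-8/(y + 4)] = 8/(y + 4)^2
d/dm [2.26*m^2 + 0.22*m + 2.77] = 4.52*m + 0.22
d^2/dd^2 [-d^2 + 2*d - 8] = -2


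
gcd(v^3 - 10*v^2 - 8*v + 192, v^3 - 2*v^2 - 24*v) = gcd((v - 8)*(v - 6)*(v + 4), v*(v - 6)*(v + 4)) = v^2 - 2*v - 24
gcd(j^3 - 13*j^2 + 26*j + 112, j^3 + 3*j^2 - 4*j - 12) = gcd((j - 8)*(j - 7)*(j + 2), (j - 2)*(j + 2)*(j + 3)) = j + 2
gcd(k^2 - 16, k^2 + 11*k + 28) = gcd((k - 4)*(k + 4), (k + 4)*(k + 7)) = k + 4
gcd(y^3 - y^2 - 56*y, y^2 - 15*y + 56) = y - 8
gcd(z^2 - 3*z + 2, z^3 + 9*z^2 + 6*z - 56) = z - 2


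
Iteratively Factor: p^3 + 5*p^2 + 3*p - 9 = (p + 3)*(p^2 + 2*p - 3) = (p - 1)*(p + 3)*(p + 3)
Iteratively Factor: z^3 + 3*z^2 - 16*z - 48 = (z + 3)*(z^2 - 16) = (z + 3)*(z + 4)*(z - 4)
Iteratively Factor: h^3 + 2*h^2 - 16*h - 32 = (h - 4)*(h^2 + 6*h + 8) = (h - 4)*(h + 4)*(h + 2)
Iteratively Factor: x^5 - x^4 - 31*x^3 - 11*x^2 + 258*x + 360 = (x + 2)*(x^4 - 3*x^3 - 25*x^2 + 39*x + 180) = (x - 4)*(x + 2)*(x^3 + x^2 - 21*x - 45) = (x - 4)*(x + 2)*(x + 3)*(x^2 - 2*x - 15) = (x - 5)*(x - 4)*(x + 2)*(x + 3)*(x + 3)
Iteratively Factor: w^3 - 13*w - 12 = (w + 1)*(w^2 - w - 12) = (w + 1)*(w + 3)*(w - 4)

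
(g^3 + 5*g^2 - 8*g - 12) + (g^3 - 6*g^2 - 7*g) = 2*g^3 - g^2 - 15*g - 12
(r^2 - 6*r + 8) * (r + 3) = r^3 - 3*r^2 - 10*r + 24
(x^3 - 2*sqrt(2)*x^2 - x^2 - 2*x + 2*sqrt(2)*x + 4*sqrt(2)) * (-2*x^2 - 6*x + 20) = -2*x^5 - 4*x^4 + 4*sqrt(2)*x^4 + 8*sqrt(2)*x^3 + 30*x^3 - 60*sqrt(2)*x^2 - 8*x^2 - 40*x + 16*sqrt(2)*x + 80*sqrt(2)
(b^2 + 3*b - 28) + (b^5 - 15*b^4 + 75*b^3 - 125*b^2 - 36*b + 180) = b^5 - 15*b^4 + 75*b^3 - 124*b^2 - 33*b + 152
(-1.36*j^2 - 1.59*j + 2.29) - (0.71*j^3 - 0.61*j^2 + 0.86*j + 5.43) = -0.71*j^3 - 0.75*j^2 - 2.45*j - 3.14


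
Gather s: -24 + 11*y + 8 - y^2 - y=-y^2 + 10*y - 16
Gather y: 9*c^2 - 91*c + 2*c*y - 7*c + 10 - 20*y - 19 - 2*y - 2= 9*c^2 - 98*c + y*(2*c - 22) - 11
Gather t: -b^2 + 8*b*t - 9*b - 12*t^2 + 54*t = -b^2 - 9*b - 12*t^2 + t*(8*b + 54)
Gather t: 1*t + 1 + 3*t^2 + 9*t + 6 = 3*t^2 + 10*t + 7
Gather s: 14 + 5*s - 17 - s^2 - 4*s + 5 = -s^2 + s + 2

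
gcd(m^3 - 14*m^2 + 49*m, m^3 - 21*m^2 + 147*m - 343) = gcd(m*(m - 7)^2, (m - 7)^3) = m^2 - 14*m + 49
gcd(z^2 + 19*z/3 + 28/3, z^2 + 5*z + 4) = z + 4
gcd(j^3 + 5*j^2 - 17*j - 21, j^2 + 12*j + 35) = j + 7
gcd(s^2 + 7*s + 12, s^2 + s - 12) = s + 4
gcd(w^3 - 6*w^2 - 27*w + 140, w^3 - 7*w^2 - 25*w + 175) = w^2 - 2*w - 35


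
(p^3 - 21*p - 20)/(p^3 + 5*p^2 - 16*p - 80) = (p^2 - 4*p - 5)/(p^2 + p - 20)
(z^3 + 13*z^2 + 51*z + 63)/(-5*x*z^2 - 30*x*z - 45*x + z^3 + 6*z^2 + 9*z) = (-z - 7)/(5*x - z)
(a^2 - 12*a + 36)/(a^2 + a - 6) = (a^2 - 12*a + 36)/(a^2 + a - 6)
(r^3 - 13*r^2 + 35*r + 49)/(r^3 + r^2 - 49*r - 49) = (r - 7)/(r + 7)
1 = 1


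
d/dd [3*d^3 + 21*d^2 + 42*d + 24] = 9*d^2 + 42*d + 42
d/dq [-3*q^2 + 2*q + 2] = 2 - 6*q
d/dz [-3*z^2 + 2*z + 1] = 2 - 6*z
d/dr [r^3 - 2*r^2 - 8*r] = 3*r^2 - 4*r - 8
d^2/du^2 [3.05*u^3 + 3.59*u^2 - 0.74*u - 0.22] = 18.3*u + 7.18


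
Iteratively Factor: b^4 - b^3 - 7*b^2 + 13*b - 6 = (b - 2)*(b^3 + b^2 - 5*b + 3) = (b - 2)*(b - 1)*(b^2 + 2*b - 3) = (b - 2)*(b - 1)*(b + 3)*(b - 1)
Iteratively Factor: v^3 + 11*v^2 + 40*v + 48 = (v + 4)*(v^2 + 7*v + 12) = (v + 4)^2*(v + 3)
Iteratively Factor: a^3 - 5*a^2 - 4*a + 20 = (a - 5)*(a^2 - 4) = (a - 5)*(a + 2)*(a - 2)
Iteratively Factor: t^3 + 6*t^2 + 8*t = (t)*(t^2 + 6*t + 8) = t*(t + 4)*(t + 2)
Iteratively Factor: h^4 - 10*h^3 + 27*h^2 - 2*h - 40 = (h + 1)*(h^3 - 11*h^2 + 38*h - 40) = (h - 5)*(h + 1)*(h^2 - 6*h + 8) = (h - 5)*(h - 4)*(h + 1)*(h - 2)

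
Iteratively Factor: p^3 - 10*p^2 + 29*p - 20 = (p - 5)*(p^2 - 5*p + 4) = (p - 5)*(p - 1)*(p - 4)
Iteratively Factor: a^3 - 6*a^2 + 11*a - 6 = (a - 3)*(a^2 - 3*a + 2) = (a - 3)*(a - 2)*(a - 1)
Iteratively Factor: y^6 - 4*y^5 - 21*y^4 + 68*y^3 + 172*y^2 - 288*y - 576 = (y + 3)*(y^5 - 7*y^4 + 68*y^2 - 32*y - 192) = (y + 2)*(y + 3)*(y^4 - 9*y^3 + 18*y^2 + 32*y - 96) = (y - 4)*(y + 2)*(y + 3)*(y^3 - 5*y^2 - 2*y + 24) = (y - 4)*(y + 2)^2*(y + 3)*(y^2 - 7*y + 12) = (y - 4)^2*(y + 2)^2*(y + 3)*(y - 3)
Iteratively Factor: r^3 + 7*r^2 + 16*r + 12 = (r + 2)*(r^2 + 5*r + 6) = (r + 2)^2*(r + 3)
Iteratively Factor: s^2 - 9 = (s + 3)*(s - 3)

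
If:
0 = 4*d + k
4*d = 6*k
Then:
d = 0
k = 0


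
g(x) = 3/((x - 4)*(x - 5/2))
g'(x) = -3/((x - 4)*(x - 5/2)^2) - 3/((x - 4)^2*(x - 5/2)) = 6*(13 - 4*x)/(4*x^4 - 52*x^3 + 249*x^2 - 520*x + 400)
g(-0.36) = 0.24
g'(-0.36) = 0.14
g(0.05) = 0.31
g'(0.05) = 0.21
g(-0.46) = 0.23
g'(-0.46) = 0.13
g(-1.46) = 0.14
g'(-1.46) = 0.06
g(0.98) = 0.65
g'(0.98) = 0.65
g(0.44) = 0.41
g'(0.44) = 0.31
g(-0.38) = 0.24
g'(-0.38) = 0.14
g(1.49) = 1.18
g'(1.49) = 1.64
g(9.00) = 0.09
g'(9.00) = -0.03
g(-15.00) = 0.01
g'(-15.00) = 0.00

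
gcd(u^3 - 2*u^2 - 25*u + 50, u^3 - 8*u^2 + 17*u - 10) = u^2 - 7*u + 10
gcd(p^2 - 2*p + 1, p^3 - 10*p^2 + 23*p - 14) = p - 1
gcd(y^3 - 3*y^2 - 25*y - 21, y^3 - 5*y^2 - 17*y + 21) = y^2 - 4*y - 21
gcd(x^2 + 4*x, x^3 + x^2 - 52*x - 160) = x + 4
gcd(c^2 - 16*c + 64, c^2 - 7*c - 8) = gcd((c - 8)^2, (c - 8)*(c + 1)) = c - 8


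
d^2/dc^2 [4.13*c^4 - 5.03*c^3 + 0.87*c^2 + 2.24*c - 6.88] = 49.56*c^2 - 30.18*c + 1.74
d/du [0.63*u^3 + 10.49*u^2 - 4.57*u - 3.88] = 1.89*u^2 + 20.98*u - 4.57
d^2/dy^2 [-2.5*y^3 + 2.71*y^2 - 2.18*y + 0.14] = 5.42 - 15.0*y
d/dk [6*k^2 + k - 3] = 12*k + 1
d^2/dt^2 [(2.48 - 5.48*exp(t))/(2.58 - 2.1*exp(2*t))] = (24.1668*exp(4*t) - 43.7472*exp(3*t) + 178.14384*exp(2*t) - 53.74656*exp(t) + 36.477072)*exp(t)/(9.261*exp(6*t) - 34.1334*exp(4*t) + 41.93532*exp(2*t) - 17.173512)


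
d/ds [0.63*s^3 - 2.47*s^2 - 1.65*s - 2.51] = 1.89*s^2 - 4.94*s - 1.65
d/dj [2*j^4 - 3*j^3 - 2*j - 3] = 8*j^3 - 9*j^2 - 2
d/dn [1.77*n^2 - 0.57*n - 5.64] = 3.54*n - 0.57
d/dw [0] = 0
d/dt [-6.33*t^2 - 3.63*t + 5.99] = -12.66*t - 3.63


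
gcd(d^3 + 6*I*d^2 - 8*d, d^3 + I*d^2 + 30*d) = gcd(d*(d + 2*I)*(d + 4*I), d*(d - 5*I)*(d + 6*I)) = d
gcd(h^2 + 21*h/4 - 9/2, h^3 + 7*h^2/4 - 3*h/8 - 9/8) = h - 3/4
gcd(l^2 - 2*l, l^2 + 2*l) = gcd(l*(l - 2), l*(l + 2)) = l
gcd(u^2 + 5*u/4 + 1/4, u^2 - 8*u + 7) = 1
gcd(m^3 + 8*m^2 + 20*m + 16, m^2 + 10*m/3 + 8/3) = m + 2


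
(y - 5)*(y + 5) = y^2 - 25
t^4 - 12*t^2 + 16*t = t*(t - 2)^2*(t + 4)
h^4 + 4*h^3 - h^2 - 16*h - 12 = (h - 2)*(h + 1)*(h + 2)*(h + 3)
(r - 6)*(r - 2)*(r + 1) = r^3 - 7*r^2 + 4*r + 12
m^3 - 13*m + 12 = (m - 3)*(m - 1)*(m + 4)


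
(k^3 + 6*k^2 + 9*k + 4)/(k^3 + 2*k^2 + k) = (k + 4)/k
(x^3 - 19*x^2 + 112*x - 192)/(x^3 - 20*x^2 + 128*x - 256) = (x - 3)/(x - 4)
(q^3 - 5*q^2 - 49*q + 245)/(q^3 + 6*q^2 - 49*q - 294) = (q - 5)/(q + 6)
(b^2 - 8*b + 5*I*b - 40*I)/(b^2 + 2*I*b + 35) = (b^2 + b*(-8 + 5*I) - 40*I)/(b^2 + 2*I*b + 35)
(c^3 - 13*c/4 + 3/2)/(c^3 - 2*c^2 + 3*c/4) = (c + 2)/c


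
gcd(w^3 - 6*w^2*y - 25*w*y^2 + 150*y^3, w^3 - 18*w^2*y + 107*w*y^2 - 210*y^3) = w^2 - 11*w*y + 30*y^2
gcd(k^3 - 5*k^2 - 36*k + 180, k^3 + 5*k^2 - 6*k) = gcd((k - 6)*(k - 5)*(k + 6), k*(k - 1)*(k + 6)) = k + 6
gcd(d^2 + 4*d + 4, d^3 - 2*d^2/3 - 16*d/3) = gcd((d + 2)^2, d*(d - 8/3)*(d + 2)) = d + 2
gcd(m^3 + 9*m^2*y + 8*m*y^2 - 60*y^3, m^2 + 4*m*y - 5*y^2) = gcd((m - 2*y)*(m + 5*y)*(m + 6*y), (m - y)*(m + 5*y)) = m + 5*y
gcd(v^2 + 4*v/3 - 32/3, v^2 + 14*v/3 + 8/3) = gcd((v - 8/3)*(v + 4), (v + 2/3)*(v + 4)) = v + 4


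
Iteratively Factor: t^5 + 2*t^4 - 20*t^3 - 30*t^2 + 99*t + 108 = (t + 1)*(t^4 + t^3 - 21*t^2 - 9*t + 108) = (t + 1)*(t + 4)*(t^3 - 3*t^2 - 9*t + 27) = (t - 3)*(t + 1)*(t + 4)*(t^2 - 9) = (t - 3)^2*(t + 1)*(t + 4)*(t + 3)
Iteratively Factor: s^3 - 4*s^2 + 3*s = (s - 1)*(s^2 - 3*s) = (s - 3)*(s - 1)*(s)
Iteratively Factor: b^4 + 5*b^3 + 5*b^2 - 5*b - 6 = (b + 2)*(b^3 + 3*b^2 - b - 3) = (b - 1)*(b + 2)*(b^2 + 4*b + 3) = (b - 1)*(b + 1)*(b + 2)*(b + 3)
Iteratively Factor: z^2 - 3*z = (z - 3)*(z)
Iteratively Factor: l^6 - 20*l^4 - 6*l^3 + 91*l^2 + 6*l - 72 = (l + 3)*(l^5 - 3*l^4 - 11*l^3 + 27*l^2 + 10*l - 24) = (l - 1)*(l + 3)*(l^4 - 2*l^3 - 13*l^2 + 14*l + 24) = (l - 2)*(l - 1)*(l + 3)*(l^3 - 13*l - 12) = (l - 2)*(l - 1)*(l + 1)*(l + 3)*(l^2 - l - 12) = (l - 4)*(l - 2)*(l - 1)*(l + 1)*(l + 3)*(l + 3)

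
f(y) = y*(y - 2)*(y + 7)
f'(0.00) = -14.00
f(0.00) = 0.00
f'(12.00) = 538.00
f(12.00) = 2280.00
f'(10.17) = 397.99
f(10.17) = 1426.64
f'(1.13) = 1.13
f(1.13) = -7.99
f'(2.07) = 19.55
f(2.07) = 1.31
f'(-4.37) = -0.41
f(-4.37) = 73.21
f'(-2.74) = -18.88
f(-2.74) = 55.33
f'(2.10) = 20.23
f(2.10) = 1.91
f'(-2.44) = -20.54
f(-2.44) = 49.40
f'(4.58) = 94.73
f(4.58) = 136.83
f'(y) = y*(y - 2) + y*(y + 7) + (y - 2)*(y + 7) = 3*y^2 + 10*y - 14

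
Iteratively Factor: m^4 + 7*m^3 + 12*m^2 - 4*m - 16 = (m + 4)*(m^3 + 3*m^2 - 4) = (m + 2)*(m + 4)*(m^2 + m - 2) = (m + 2)^2*(m + 4)*(m - 1)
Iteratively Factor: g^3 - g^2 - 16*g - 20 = (g + 2)*(g^2 - 3*g - 10) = (g - 5)*(g + 2)*(g + 2)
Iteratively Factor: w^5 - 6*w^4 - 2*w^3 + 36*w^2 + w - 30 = (w - 3)*(w^4 - 3*w^3 - 11*w^2 + 3*w + 10) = (w - 3)*(w - 1)*(w^3 - 2*w^2 - 13*w - 10) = (w - 3)*(w - 1)*(w + 1)*(w^2 - 3*w - 10) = (w - 5)*(w - 3)*(w - 1)*(w + 1)*(w + 2)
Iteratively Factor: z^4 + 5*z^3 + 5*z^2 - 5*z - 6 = (z + 3)*(z^3 + 2*z^2 - z - 2) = (z - 1)*(z + 3)*(z^2 + 3*z + 2) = (z - 1)*(z + 1)*(z + 3)*(z + 2)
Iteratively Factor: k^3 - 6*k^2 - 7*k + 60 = (k - 4)*(k^2 - 2*k - 15) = (k - 4)*(k + 3)*(k - 5)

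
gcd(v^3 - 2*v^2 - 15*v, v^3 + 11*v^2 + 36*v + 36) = v + 3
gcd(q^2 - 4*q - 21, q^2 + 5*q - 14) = 1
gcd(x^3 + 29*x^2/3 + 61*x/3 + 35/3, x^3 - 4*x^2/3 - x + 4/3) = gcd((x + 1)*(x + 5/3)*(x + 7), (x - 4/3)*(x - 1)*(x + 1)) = x + 1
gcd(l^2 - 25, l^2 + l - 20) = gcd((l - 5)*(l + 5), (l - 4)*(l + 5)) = l + 5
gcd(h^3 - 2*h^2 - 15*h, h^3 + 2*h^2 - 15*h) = h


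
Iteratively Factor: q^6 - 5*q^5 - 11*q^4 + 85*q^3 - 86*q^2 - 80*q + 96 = (q + 1)*(q^5 - 6*q^4 - 5*q^3 + 90*q^2 - 176*q + 96) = (q - 4)*(q + 1)*(q^4 - 2*q^3 - 13*q^2 + 38*q - 24) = (q - 4)*(q - 3)*(q + 1)*(q^3 + q^2 - 10*q + 8) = (q - 4)*(q - 3)*(q - 1)*(q + 1)*(q^2 + 2*q - 8) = (q - 4)*(q - 3)*(q - 2)*(q - 1)*(q + 1)*(q + 4)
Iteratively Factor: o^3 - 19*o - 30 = (o + 3)*(o^2 - 3*o - 10) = (o - 5)*(o + 3)*(o + 2)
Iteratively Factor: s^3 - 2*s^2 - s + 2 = (s - 2)*(s^2 - 1) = (s - 2)*(s - 1)*(s + 1)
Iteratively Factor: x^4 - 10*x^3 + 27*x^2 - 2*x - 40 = (x - 4)*(x^3 - 6*x^2 + 3*x + 10) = (x - 4)*(x - 2)*(x^2 - 4*x - 5) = (x - 5)*(x - 4)*(x - 2)*(x + 1)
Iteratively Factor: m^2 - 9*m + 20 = (m - 5)*(m - 4)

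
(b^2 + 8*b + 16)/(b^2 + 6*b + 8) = (b + 4)/(b + 2)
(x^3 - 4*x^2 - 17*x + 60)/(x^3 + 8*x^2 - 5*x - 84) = (x - 5)/(x + 7)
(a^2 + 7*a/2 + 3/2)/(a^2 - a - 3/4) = 2*(a + 3)/(2*a - 3)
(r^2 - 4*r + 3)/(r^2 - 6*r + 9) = (r - 1)/(r - 3)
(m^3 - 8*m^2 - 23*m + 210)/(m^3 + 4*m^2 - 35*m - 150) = (m - 7)/(m + 5)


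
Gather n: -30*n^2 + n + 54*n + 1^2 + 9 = -30*n^2 + 55*n + 10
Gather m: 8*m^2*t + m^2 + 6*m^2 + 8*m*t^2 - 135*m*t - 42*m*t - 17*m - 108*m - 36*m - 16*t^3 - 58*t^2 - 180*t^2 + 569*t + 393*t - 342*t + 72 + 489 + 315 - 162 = m^2*(8*t + 7) + m*(8*t^2 - 177*t - 161) - 16*t^3 - 238*t^2 + 620*t + 714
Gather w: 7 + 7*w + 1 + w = 8*w + 8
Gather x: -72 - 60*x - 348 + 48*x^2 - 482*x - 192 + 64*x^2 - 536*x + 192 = 112*x^2 - 1078*x - 420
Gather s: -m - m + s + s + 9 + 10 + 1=-2*m + 2*s + 20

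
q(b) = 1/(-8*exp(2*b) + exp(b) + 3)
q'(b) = (16*exp(2*b) - exp(b))/(-8*exp(2*b) + exp(b) + 3)^2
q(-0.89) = 0.49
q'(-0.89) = 0.54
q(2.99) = -0.00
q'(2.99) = 0.00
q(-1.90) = 0.34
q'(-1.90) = 0.02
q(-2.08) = 0.33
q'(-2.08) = 0.01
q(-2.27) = 0.33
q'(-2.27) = 0.01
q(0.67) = -0.04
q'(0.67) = 0.09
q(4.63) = -0.00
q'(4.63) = 0.00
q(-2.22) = 0.33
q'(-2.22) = 0.01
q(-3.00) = 0.33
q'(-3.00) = 0.00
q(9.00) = 0.00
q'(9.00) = 0.00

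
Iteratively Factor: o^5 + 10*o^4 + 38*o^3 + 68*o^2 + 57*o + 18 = (o + 1)*(o^4 + 9*o^3 + 29*o^2 + 39*o + 18) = (o + 1)*(o + 2)*(o^3 + 7*o^2 + 15*o + 9) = (o + 1)*(o + 2)*(o + 3)*(o^2 + 4*o + 3) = (o + 1)^2*(o + 2)*(o + 3)*(o + 3)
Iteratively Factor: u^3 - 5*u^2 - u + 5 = (u + 1)*(u^2 - 6*u + 5) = (u - 1)*(u + 1)*(u - 5)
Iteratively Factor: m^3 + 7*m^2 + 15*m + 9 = (m + 1)*(m^2 + 6*m + 9) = (m + 1)*(m + 3)*(m + 3)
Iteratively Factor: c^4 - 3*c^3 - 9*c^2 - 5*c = (c + 1)*(c^3 - 4*c^2 - 5*c) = (c - 5)*(c + 1)*(c^2 + c) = (c - 5)*(c + 1)^2*(c)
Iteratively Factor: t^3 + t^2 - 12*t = (t + 4)*(t^2 - 3*t) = (t - 3)*(t + 4)*(t)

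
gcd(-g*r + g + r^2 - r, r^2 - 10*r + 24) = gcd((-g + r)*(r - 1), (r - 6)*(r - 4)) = 1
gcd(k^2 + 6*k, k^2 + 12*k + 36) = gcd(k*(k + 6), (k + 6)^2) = k + 6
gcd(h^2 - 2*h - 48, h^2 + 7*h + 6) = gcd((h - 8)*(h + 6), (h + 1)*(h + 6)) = h + 6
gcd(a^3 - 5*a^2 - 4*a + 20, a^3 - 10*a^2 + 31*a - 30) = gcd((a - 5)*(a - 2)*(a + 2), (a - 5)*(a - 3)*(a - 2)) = a^2 - 7*a + 10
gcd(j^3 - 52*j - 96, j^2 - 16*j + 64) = j - 8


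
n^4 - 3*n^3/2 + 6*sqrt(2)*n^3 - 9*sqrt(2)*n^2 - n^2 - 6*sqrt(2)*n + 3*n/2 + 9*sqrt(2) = (n - 3/2)*(n - 1)*(n + 1)*(n + 6*sqrt(2))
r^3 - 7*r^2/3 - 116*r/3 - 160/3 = (r - 8)*(r + 5/3)*(r + 4)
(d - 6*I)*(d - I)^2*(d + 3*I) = d^4 - 5*I*d^3 + 11*d^2 - 33*I*d - 18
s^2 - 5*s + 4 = (s - 4)*(s - 1)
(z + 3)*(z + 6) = z^2 + 9*z + 18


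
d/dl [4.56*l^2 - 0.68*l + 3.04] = 9.12*l - 0.68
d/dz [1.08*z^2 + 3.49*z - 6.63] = 2.16*z + 3.49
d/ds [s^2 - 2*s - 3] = 2*s - 2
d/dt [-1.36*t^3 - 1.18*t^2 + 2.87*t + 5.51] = -4.08*t^2 - 2.36*t + 2.87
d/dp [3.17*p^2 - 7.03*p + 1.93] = 6.34*p - 7.03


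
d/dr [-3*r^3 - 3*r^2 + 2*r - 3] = -9*r^2 - 6*r + 2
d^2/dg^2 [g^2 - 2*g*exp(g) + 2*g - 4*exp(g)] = -2*g*exp(g) - 8*exp(g) + 2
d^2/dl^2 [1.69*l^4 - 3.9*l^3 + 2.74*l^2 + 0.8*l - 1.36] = 20.28*l^2 - 23.4*l + 5.48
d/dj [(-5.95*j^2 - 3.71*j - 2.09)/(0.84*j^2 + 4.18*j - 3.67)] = (-21.7546*j^2 + 47.1842*j + 22.3519)/(0.7056*j^4 + 7.0224*j^3 + 11.3068*j^2 - 30.6812*j + 13.4689)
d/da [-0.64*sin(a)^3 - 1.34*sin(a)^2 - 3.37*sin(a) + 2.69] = (-2.68*sin(a) + 0.96*cos(2*a) - 4.33)*cos(a)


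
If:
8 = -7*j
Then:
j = -8/7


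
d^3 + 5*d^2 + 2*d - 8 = (d - 1)*(d + 2)*(d + 4)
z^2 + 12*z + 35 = (z + 5)*(z + 7)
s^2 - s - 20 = (s - 5)*(s + 4)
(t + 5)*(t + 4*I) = t^2 + 5*t + 4*I*t + 20*I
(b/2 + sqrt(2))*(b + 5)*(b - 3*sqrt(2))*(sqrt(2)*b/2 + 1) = sqrt(2)*b^4/4 + 5*sqrt(2)*b^3/4 - 7*sqrt(2)*b^2/2 - 35*sqrt(2)*b/2 - 6*b - 30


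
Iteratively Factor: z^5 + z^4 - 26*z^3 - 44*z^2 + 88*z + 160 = (z - 2)*(z^4 + 3*z^3 - 20*z^2 - 84*z - 80) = (z - 2)*(z + 2)*(z^3 + z^2 - 22*z - 40) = (z - 2)*(z + 2)*(z + 4)*(z^2 - 3*z - 10) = (z - 2)*(z + 2)^2*(z + 4)*(z - 5)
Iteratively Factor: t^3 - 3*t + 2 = (t - 1)*(t^2 + t - 2) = (t - 1)*(t + 2)*(t - 1)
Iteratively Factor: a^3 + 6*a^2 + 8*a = (a + 2)*(a^2 + 4*a) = (a + 2)*(a + 4)*(a)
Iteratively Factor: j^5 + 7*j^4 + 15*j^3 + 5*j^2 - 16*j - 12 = (j + 1)*(j^4 + 6*j^3 + 9*j^2 - 4*j - 12) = (j + 1)*(j + 3)*(j^3 + 3*j^2 - 4) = (j + 1)*(j + 2)*(j + 3)*(j^2 + j - 2) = (j + 1)*(j + 2)^2*(j + 3)*(j - 1)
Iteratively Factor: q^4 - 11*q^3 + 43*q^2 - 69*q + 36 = (q - 3)*(q^3 - 8*q^2 + 19*q - 12) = (q - 4)*(q - 3)*(q^2 - 4*q + 3) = (q - 4)*(q - 3)*(q - 1)*(q - 3)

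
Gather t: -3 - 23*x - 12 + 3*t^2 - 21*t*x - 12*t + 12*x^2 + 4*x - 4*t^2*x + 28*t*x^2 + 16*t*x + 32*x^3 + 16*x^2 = t^2*(3 - 4*x) + t*(28*x^2 - 5*x - 12) + 32*x^3 + 28*x^2 - 19*x - 15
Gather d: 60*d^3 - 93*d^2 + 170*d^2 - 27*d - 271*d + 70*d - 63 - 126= 60*d^3 + 77*d^2 - 228*d - 189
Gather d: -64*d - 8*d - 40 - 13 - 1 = -72*d - 54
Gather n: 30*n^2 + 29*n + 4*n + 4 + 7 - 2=30*n^2 + 33*n + 9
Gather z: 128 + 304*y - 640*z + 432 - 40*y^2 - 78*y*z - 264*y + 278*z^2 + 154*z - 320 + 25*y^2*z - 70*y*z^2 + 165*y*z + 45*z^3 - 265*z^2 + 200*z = -40*y^2 + 40*y + 45*z^3 + z^2*(13 - 70*y) + z*(25*y^2 + 87*y - 286) + 240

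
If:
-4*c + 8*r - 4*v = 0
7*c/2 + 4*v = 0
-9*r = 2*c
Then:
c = 0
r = 0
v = 0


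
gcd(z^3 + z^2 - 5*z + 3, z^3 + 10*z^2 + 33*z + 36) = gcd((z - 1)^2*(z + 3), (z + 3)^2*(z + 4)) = z + 3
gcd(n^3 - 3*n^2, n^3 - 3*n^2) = n^3 - 3*n^2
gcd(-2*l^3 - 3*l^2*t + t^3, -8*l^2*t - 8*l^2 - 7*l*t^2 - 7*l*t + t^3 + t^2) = l + t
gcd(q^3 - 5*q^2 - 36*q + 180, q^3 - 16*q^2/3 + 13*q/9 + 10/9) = q - 5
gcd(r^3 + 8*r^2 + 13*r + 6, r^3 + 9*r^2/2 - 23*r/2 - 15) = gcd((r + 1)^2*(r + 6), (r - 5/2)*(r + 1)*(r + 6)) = r^2 + 7*r + 6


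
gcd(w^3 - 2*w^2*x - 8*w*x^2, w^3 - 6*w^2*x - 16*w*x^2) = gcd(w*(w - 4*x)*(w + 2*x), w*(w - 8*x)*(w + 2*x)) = w^2 + 2*w*x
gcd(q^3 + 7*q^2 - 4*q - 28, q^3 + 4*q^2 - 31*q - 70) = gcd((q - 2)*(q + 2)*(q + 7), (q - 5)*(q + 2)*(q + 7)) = q^2 + 9*q + 14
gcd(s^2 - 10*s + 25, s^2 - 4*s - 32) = 1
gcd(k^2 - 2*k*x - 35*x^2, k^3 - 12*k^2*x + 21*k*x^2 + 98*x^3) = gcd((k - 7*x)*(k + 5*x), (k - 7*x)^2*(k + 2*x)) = -k + 7*x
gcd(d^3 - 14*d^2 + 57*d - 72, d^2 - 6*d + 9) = d^2 - 6*d + 9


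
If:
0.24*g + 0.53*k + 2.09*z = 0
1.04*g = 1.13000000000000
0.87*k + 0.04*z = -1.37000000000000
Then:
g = 1.09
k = -1.59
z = 0.28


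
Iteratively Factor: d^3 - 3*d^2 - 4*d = (d - 4)*(d^2 + d) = (d - 4)*(d + 1)*(d)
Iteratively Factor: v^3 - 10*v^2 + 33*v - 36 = (v - 3)*(v^2 - 7*v + 12) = (v - 4)*(v - 3)*(v - 3)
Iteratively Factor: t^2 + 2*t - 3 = (t - 1)*(t + 3)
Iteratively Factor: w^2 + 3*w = (w)*(w + 3)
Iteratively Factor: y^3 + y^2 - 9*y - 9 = (y + 3)*(y^2 - 2*y - 3) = (y - 3)*(y + 3)*(y + 1)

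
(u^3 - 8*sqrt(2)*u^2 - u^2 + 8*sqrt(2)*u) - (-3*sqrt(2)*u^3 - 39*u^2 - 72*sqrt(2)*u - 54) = u^3 + 3*sqrt(2)*u^3 - 8*sqrt(2)*u^2 + 38*u^2 + 80*sqrt(2)*u + 54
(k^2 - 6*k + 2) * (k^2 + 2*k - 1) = k^4 - 4*k^3 - 11*k^2 + 10*k - 2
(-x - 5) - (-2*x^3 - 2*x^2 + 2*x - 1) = 2*x^3 + 2*x^2 - 3*x - 4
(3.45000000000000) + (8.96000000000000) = 12.4100000000000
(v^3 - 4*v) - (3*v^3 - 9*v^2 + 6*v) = -2*v^3 + 9*v^2 - 10*v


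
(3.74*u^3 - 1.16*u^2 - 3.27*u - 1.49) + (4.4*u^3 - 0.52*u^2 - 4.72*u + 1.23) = 8.14*u^3 - 1.68*u^2 - 7.99*u - 0.26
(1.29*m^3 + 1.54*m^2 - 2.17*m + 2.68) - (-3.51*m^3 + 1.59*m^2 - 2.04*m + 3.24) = 4.8*m^3 - 0.05*m^2 - 0.13*m - 0.56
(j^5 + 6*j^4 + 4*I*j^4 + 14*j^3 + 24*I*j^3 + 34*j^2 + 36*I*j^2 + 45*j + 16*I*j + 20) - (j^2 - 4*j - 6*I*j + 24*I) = j^5 + 6*j^4 + 4*I*j^4 + 14*j^3 + 24*I*j^3 + 33*j^2 + 36*I*j^2 + 49*j + 22*I*j + 20 - 24*I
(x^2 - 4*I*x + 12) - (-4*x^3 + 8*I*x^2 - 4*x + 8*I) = 4*x^3 + x^2 - 8*I*x^2 + 4*x - 4*I*x + 12 - 8*I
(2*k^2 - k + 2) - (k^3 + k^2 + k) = -k^3 + k^2 - 2*k + 2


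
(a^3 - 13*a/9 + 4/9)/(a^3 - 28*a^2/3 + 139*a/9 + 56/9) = (9*a^3 - 13*a + 4)/(9*a^3 - 84*a^2 + 139*a + 56)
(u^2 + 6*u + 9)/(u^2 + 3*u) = (u + 3)/u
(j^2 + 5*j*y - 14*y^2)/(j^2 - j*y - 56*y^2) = (-j + 2*y)/(-j + 8*y)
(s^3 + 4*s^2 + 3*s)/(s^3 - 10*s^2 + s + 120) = s*(s + 1)/(s^2 - 13*s + 40)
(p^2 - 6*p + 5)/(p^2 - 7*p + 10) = (p - 1)/(p - 2)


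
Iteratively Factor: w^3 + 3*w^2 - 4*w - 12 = (w + 2)*(w^2 + w - 6) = (w + 2)*(w + 3)*(w - 2)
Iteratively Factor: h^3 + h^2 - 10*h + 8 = (h - 1)*(h^2 + 2*h - 8) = (h - 2)*(h - 1)*(h + 4)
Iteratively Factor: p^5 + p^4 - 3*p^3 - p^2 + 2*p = (p)*(p^4 + p^3 - 3*p^2 - p + 2) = p*(p - 1)*(p^3 + 2*p^2 - p - 2) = p*(p - 1)^2*(p^2 + 3*p + 2) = p*(p - 1)^2*(p + 2)*(p + 1)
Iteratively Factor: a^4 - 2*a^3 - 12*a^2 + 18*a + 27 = (a + 1)*(a^3 - 3*a^2 - 9*a + 27) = (a - 3)*(a + 1)*(a^2 - 9) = (a - 3)*(a + 1)*(a + 3)*(a - 3)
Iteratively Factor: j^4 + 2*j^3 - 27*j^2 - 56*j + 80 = (j + 4)*(j^3 - 2*j^2 - 19*j + 20) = (j - 1)*(j + 4)*(j^2 - j - 20) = (j - 5)*(j - 1)*(j + 4)*(j + 4)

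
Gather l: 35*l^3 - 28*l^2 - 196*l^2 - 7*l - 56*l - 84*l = 35*l^3 - 224*l^2 - 147*l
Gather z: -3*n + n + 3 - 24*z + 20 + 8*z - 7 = -2*n - 16*z + 16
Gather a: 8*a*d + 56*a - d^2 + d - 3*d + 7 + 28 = a*(8*d + 56) - d^2 - 2*d + 35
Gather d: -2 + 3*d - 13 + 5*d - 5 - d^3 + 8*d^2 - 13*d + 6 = -d^3 + 8*d^2 - 5*d - 14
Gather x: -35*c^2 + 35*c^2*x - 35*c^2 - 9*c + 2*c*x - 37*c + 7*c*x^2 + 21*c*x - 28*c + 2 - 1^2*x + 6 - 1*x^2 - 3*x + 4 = -70*c^2 - 74*c + x^2*(7*c - 1) + x*(35*c^2 + 23*c - 4) + 12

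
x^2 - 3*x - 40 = (x - 8)*(x + 5)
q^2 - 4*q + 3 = (q - 3)*(q - 1)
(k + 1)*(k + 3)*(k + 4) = k^3 + 8*k^2 + 19*k + 12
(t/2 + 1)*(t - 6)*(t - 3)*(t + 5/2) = t^4/2 - 9*t^3/4 - 35*t^2/4 + 18*t + 45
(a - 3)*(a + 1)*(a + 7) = a^3 + 5*a^2 - 17*a - 21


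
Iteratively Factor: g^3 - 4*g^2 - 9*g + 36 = (g - 4)*(g^2 - 9) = (g - 4)*(g + 3)*(g - 3)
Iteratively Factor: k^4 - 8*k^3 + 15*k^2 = (k)*(k^3 - 8*k^2 + 15*k) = k*(k - 3)*(k^2 - 5*k) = k^2*(k - 3)*(k - 5)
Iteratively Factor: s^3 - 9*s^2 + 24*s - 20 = (s - 2)*(s^2 - 7*s + 10) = (s - 5)*(s - 2)*(s - 2)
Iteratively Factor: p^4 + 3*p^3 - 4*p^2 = (p)*(p^3 + 3*p^2 - 4*p) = p^2*(p^2 + 3*p - 4) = p^2*(p - 1)*(p + 4)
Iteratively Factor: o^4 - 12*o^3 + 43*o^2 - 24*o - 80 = (o + 1)*(o^3 - 13*o^2 + 56*o - 80) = (o - 5)*(o + 1)*(o^2 - 8*o + 16) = (o - 5)*(o - 4)*(o + 1)*(o - 4)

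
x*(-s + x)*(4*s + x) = -4*s^2*x + 3*s*x^2 + x^3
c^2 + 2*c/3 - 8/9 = (c - 2/3)*(c + 4/3)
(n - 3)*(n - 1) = n^2 - 4*n + 3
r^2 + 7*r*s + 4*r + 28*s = (r + 4)*(r + 7*s)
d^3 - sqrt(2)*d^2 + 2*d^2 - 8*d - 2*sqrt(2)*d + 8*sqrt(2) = (d - 2)*(d + 4)*(d - sqrt(2))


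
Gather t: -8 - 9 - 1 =-18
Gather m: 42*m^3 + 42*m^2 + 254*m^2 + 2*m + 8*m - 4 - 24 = 42*m^3 + 296*m^2 + 10*m - 28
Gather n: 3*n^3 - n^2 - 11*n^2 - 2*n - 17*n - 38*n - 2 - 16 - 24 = 3*n^3 - 12*n^2 - 57*n - 42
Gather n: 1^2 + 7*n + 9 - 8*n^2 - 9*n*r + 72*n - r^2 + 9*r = -8*n^2 + n*(79 - 9*r) - r^2 + 9*r + 10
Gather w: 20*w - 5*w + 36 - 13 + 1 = 15*w + 24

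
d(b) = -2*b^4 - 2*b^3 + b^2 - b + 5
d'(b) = -8*b^3 - 6*b^2 + 2*b - 1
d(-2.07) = -7.63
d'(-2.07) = 40.11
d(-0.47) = 5.80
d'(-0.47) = -2.43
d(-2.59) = -40.95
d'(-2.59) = 92.56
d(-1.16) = 7.01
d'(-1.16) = 1.09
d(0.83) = 2.77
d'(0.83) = -8.05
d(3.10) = -232.78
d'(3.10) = -290.79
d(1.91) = -33.81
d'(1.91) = -74.81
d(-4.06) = -384.03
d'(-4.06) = 427.37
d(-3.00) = -91.00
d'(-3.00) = 155.00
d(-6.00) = -2113.00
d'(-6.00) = 1499.00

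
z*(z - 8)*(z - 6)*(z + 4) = z^4 - 10*z^3 - 8*z^2 + 192*z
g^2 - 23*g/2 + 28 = (g - 8)*(g - 7/2)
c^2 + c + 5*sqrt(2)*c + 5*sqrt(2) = (c + 1)*(c + 5*sqrt(2))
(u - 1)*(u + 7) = u^2 + 6*u - 7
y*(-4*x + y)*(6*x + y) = -24*x^2*y + 2*x*y^2 + y^3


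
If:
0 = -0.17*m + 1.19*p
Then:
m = 7.0*p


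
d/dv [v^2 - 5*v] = 2*v - 5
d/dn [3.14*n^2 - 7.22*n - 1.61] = 6.28*n - 7.22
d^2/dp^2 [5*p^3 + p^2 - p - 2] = 30*p + 2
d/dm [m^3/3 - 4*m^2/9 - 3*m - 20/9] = m^2 - 8*m/9 - 3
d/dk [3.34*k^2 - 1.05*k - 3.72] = 6.68*k - 1.05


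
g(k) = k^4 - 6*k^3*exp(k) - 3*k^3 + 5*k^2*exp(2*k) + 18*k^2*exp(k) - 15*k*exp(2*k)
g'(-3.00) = -185.98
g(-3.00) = 178.35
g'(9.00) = 40348065716.55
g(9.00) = 17704567448.35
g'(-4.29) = -477.03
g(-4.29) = 586.63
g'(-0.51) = -14.21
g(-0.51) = 6.98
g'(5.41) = 8307393.96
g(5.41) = 3165984.74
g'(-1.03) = -22.75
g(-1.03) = 16.21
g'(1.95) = -613.05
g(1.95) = -345.17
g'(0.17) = -18.47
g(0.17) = -2.81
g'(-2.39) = -105.64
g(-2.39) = 91.05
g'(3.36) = 22421.48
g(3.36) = 4324.30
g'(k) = -6*k^3*exp(k) + 4*k^3 + 10*k^2*exp(2*k) - 9*k^2 - 20*k*exp(2*k) + 36*k*exp(k) - 15*exp(2*k)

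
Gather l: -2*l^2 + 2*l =-2*l^2 + 2*l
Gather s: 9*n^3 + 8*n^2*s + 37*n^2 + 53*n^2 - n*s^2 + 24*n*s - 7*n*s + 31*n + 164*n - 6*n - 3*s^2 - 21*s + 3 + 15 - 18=9*n^3 + 90*n^2 + 189*n + s^2*(-n - 3) + s*(8*n^2 + 17*n - 21)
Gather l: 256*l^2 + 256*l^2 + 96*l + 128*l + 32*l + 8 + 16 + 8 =512*l^2 + 256*l + 32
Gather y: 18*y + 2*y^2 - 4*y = 2*y^2 + 14*y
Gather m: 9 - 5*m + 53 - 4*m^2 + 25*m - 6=-4*m^2 + 20*m + 56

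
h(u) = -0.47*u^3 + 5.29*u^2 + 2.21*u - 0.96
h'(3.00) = 21.26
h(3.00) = 40.59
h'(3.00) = 21.26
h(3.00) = 40.59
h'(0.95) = 10.99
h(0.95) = 5.51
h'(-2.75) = -37.55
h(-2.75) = 42.74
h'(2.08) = 18.12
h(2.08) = 22.29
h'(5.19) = 19.14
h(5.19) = 87.30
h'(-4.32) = -69.81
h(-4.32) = 126.11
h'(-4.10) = -64.87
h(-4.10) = 111.30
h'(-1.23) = -12.94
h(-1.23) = 5.20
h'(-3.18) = -45.69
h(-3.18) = 60.62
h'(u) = -1.41*u^2 + 10.58*u + 2.21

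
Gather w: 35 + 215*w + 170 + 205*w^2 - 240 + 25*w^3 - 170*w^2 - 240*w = 25*w^3 + 35*w^2 - 25*w - 35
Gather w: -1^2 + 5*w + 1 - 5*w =0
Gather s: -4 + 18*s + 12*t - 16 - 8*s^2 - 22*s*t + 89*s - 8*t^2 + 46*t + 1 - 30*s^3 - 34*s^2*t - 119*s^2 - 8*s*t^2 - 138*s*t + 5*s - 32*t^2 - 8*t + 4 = -30*s^3 + s^2*(-34*t - 127) + s*(-8*t^2 - 160*t + 112) - 40*t^2 + 50*t - 15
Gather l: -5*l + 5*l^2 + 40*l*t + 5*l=5*l^2 + 40*l*t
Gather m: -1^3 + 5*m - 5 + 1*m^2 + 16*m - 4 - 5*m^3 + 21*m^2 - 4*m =-5*m^3 + 22*m^2 + 17*m - 10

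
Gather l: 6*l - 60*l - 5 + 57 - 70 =-54*l - 18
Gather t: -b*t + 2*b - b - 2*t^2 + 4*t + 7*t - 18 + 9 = b - 2*t^2 + t*(11 - b) - 9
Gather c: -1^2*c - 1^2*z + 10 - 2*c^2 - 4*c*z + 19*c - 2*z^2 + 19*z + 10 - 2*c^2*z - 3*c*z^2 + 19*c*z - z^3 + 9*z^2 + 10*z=c^2*(-2*z - 2) + c*(-3*z^2 + 15*z + 18) - z^3 + 7*z^2 + 28*z + 20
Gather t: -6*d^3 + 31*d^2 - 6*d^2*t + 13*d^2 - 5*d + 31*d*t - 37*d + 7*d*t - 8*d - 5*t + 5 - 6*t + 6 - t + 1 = -6*d^3 + 44*d^2 - 50*d + t*(-6*d^2 + 38*d - 12) + 12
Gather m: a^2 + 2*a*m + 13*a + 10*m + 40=a^2 + 13*a + m*(2*a + 10) + 40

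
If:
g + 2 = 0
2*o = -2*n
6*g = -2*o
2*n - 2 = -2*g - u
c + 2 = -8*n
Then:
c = 46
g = -2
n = -6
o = 6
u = 18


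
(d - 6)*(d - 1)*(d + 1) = d^3 - 6*d^2 - d + 6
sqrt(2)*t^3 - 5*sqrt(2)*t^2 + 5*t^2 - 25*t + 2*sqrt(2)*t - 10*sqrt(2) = (t - 5)*(t + 2*sqrt(2))*(sqrt(2)*t + 1)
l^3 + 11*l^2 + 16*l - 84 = (l - 2)*(l + 6)*(l + 7)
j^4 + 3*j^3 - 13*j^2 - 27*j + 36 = (j - 3)*(j - 1)*(j + 3)*(j + 4)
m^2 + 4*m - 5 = (m - 1)*(m + 5)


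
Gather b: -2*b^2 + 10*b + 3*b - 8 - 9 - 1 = -2*b^2 + 13*b - 18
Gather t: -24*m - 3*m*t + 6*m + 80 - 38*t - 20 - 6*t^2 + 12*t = -18*m - 6*t^2 + t*(-3*m - 26) + 60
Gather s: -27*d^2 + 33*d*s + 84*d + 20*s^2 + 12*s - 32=-27*d^2 + 84*d + 20*s^2 + s*(33*d + 12) - 32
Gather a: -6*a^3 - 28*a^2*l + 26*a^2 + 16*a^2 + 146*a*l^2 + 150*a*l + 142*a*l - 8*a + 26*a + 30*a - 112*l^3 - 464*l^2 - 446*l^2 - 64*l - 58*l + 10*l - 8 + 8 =-6*a^3 + a^2*(42 - 28*l) + a*(146*l^2 + 292*l + 48) - 112*l^3 - 910*l^2 - 112*l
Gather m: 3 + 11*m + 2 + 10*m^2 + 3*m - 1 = 10*m^2 + 14*m + 4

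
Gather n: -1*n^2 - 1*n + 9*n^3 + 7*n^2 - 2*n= 9*n^3 + 6*n^2 - 3*n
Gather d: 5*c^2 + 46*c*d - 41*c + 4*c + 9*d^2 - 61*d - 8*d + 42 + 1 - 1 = 5*c^2 - 37*c + 9*d^2 + d*(46*c - 69) + 42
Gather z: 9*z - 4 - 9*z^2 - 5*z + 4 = -9*z^2 + 4*z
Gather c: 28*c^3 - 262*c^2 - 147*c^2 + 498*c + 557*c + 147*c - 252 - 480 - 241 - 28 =28*c^3 - 409*c^2 + 1202*c - 1001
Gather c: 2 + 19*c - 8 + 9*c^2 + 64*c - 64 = 9*c^2 + 83*c - 70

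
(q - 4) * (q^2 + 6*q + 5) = q^3 + 2*q^2 - 19*q - 20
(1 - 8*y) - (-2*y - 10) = 11 - 6*y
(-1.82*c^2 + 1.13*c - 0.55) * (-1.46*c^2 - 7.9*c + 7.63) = 2.6572*c^4 + 12.7282*c^3 - 22.0106*c^2 + 12.9669*c - 4.1965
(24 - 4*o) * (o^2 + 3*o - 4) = -4*o^3 + 12*o^2 + 88*o - 96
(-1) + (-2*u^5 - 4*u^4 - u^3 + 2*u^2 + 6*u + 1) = -2*u^5 - 4*u^4 - u^3 + 2*u^2 + 6*u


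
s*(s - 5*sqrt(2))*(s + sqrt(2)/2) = s^3 - 9*sqrt(2)*s^2/2 - 5*s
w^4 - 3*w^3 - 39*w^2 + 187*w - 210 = (w - 5)*(w - 3)*(w - 2)*(w + 7)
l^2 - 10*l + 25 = (l - 5)^2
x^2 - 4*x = x*(x - 4)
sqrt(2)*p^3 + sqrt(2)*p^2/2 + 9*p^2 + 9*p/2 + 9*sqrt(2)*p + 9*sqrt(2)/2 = (p + 3*sqrt(2)/2)*(p + 3*sqrt(2))*(sqrt(2)*p + sqrt(2)/2)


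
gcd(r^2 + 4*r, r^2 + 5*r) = r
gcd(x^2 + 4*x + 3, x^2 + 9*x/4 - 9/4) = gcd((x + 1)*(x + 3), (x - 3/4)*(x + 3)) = x + 3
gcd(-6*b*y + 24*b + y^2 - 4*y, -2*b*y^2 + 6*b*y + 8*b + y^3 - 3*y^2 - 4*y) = y - 4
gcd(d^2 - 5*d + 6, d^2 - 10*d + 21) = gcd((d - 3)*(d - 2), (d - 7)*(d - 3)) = d - 3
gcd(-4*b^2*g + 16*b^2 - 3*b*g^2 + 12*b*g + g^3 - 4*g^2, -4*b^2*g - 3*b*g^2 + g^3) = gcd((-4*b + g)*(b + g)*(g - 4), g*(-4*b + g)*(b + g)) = 4*b^2 + 3*b*g - g^2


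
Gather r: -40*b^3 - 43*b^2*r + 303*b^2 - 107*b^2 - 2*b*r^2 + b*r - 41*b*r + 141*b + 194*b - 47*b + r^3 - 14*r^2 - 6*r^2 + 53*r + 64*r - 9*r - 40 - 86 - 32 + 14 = -40*b^3 + 196*b^2 + 288*b + r^3 + r^2*(-2*b - 20) + r*(-43*b^2 - 40*b + 108) - 144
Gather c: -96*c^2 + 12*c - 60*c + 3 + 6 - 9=-96*c^2 - 48*c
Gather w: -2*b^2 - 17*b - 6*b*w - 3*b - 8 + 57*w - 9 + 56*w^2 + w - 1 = -2*b^2 - 20*b + 56*w^2 + w*(58 - 6*b) - 18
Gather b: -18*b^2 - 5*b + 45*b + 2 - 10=-18*b^2 + 40*b - 8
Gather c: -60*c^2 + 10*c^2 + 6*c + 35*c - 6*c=-50*c^2 + 35*c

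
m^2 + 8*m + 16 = (m + 4)^2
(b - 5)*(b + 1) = b^2 - 4*b - 5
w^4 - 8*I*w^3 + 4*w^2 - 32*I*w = w*(w - 8*I)*(w - 2*I)*(w + 2*I)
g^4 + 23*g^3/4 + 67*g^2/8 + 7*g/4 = g*(g + 1/4)*(g + 2)*(g + 7/2)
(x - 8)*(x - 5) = x^2 - 13*x + 40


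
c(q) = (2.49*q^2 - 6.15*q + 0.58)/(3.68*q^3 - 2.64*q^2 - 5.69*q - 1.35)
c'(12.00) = -0.00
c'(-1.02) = -16.75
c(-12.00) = -0.06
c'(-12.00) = -0.01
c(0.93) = 0.50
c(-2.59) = -0.49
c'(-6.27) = -0.03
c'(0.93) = 0.17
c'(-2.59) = -0.31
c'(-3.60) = -0.12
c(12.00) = 0.05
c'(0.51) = 0.28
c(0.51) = 0.43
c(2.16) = -0.10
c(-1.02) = -4.30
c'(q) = (4.98*q - 6.15)/(3.68*q^3 - 2.64*q^2 - 5.69*q - 1.35) + (-11.04*q^2 + 5.28*q + 5.69)*(2.49*q^2 - 6.15*q + 0.58)/(3.68*q^3 - 2.64*q^2 - 5.69*q - 1.35)^2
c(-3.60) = -0.29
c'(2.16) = 0.72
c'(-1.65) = -1.44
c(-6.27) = -0.14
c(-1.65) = -1.12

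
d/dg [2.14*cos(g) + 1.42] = -2.14*sin(g)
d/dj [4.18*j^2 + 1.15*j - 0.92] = 8.36*j + 1.15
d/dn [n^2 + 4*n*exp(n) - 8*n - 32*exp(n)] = 4*n*exp(n) + 2*n - 28*exp(n) - 8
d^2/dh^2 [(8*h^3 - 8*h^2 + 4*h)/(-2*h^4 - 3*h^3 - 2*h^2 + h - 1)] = 8*(-8*h^9 + 24*h^8 + 36*h^7 - 54*h^6 + 15*h^5 - 18*h^4 - 23*h^3 + 12*h^2 + 1)/(8*h^12 + 36*h^11 + 78*h^10 + 87*h^9 + 54*h^8 + 21*h^7 + 29*h^6 + 21*h^5 + 6*h^4 - 4*h^3 + 9*h^2 - 3*h + 1)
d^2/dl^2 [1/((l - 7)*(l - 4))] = 2*((l - 7)^2 + (l - 7)*(l - 4) + (l - 4)^2)/((l - 7)^3*(l - 4)^3)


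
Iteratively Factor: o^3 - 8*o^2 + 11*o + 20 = (o - 4)*(o^2 - 4*o - 5) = (o - 5)*(o - 4)*(o + 1)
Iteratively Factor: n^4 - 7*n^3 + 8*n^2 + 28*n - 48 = (n + 2)*(n^3 - 9*n^2 + 26*n - 24) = (n - 4)*(n + 2)*(n^2 - 5*n + 6) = (n - 4)*(n - 3)*(n + 2)*(n - 2)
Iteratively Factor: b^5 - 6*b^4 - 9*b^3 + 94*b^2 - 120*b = (b - 3)*(b^4 - 3*b^3 - 18*b^2 + 40*b) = (b - 3)*(b + 4)*(b^3 - 7*b^2 + 10*b) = (b - 3)*(b - 2)*(b + 4)*(b^2 - 5*b) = (b - 5)*(b - 3)*(b - 2)*(b + 4)*(b)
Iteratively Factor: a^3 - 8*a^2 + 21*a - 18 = (a - 3)*(a^2 - 5*a + 6) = (a - 3)*(a - 2)*(a - 3)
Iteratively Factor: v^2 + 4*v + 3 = (v + 3)*(v + 1)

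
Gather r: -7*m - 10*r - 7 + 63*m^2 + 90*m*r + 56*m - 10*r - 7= 63*m^2 + 49*m + r*(90*m - 20) - 14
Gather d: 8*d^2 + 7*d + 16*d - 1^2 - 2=8*d^2 + 23*d - 3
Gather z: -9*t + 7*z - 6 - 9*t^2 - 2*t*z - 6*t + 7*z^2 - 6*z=-9*t^2 - 15*t + 7*z^2 + z*(1 - 2*t) - 6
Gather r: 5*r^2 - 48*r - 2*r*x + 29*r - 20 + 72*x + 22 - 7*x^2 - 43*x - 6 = 5*r^2 + r*(-2*x - 19) - 7*x^2 + 29*x - 4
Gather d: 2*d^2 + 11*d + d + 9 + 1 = 2*d^2 + 12*d + 10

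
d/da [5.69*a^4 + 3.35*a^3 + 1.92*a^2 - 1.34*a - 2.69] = 22.76*a^3 + 10.05*a^2 + 3.84*a - 1.34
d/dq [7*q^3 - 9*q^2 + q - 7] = 21*q^2 - 18*q + 1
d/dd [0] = 0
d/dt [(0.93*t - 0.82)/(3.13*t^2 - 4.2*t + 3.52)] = (-2.9109*t^2 + 5.1332*t - 0.1704)/(9.7969*t^4 - 26.292*t^3 + 39.6752*t^2 - 29.568*t + 12.3904)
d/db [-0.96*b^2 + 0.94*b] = 0.94 - 1.92*b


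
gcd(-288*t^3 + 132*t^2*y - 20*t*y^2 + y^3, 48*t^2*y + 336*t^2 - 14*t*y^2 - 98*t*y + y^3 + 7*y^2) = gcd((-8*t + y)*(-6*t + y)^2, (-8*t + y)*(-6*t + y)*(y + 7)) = 48*t^2 - 14*t*y + y^2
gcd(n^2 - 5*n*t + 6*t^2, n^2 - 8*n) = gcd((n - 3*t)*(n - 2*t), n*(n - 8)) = 1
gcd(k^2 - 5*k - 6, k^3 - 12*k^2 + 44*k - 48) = k - 6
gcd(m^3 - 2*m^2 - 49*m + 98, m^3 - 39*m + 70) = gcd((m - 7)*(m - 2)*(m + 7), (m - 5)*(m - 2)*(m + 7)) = m^2 + 5*m - 14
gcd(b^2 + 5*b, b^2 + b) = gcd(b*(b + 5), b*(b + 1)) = b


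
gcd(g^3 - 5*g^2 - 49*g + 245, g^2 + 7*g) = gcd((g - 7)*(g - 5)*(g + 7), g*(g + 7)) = g + 7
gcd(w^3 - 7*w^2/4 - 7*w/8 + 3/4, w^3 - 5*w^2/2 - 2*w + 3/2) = w - 1/2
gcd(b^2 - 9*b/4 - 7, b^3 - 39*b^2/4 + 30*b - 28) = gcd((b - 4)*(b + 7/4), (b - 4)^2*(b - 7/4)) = b - 4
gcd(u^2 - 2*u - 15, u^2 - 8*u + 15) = u - 5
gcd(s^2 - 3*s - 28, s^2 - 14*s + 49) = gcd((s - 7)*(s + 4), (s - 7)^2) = s - 7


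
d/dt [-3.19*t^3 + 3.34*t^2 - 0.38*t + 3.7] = -9.57*t^2 + 6.68*t - 0.38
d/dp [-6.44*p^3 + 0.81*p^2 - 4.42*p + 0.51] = -19.32*p^2 + 1.62*p - 4.42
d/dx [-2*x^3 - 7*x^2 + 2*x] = -6*x^2 - 14*x + 2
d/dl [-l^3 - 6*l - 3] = -3*l^2 - 6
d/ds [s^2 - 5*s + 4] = 2*s - 5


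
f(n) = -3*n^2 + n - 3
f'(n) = 1 - 6*n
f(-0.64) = -4.87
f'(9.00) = -53.00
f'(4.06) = -23.36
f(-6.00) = -117.00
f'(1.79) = -9.74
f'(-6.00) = 37.00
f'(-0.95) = 6.70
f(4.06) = -48.39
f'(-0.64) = 4.84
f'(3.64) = -20.84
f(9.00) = -237.00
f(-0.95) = -6.66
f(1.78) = -10.73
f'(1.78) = -9.68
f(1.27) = -6.57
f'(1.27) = -6.62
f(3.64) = -39.11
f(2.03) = -13.33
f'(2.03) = -11.18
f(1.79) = -10.82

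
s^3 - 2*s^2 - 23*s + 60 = (s - 4)*(s - 3)*(s + 5)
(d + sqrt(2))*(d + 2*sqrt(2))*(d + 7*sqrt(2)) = d^3 + 10*sqrt(2)*d^2 + 46*d + 28*sqrt(2)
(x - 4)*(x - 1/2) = x^2 - 9*x/2 + 2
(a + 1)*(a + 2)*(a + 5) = a^3 + 8*a^2 + 17*a + 10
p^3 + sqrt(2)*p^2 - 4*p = p*(p - sqrt(2))*(p + 2*sqrt(2))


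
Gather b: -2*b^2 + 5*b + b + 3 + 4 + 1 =-2*b^2 + 6*b + 8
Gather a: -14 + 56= 42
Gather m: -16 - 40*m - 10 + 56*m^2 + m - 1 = 56*m^2 - 39*m - 27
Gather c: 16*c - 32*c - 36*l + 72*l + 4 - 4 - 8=-16*c + 36*l - 8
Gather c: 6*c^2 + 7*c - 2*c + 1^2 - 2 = 6*c^2 + 5*c - 1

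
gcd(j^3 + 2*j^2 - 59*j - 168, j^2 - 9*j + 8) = j - 8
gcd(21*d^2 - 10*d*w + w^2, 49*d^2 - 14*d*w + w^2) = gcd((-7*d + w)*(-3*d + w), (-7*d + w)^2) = -7*d + w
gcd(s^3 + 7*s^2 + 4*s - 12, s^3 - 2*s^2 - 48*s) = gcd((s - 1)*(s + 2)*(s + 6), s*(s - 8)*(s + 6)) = s + 6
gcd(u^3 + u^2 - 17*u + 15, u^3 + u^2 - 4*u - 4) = 1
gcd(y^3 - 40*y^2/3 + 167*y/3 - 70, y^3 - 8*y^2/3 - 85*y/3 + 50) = y - 6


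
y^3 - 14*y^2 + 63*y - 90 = (y - 6)*(y - 5)*(y - 3)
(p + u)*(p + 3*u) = p^2 + 4*p*u + 3*u^2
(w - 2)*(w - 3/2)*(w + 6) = w^3 + 5*w^2/2 - 18*w + 18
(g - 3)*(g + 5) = g^2 + 2*g - 15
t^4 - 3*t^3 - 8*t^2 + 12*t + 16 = (t - 4)*(t - 2)*(t + 1)*(t + 2)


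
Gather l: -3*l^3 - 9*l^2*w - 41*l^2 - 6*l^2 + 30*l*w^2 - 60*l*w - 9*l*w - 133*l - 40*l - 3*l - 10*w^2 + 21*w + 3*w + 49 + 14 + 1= -3*l^3 + l^2*(-9*w - 47) + l*(30*w^2 - 69*w - 176) - 10*w^2 + 24*w + 64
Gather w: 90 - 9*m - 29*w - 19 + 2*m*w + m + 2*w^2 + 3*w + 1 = -8*m + 2*w^2 + w*(2*m - 26) + 72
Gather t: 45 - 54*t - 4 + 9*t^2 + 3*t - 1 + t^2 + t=10*t^2 - 50*t + 40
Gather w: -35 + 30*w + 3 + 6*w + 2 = 36*w - 30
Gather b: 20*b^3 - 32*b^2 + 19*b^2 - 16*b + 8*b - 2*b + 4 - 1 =20*b^3 - 13*b^2 - 10*b + 3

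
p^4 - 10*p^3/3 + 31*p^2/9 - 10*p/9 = p*(p - 5/3)*(p - 1)*(p - 2/3)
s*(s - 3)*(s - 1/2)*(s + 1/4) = s^4 - 13*s^3/4 + 5*s^2/8 + 3*s/8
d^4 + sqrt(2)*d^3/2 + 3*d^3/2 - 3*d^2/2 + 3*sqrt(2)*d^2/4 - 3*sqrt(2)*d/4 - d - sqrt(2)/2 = (d - 1)*(d + 1/2)*(d + 2)*(d + sqrt(2)/2)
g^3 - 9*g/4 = g*(g - 3/2)*(g + 3/2)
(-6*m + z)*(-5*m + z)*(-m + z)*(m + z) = -30*m^4 + 11*m^3*z + 29*m^2*z^2 - 11*m*z^3 + z^4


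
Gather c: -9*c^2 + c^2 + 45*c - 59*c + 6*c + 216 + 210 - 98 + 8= -8*c^2 - 8*c + 336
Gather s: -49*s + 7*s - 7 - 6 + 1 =-42*s - 12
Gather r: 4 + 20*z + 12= 20*z + 16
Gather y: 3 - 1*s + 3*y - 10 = -s + 3*y - 7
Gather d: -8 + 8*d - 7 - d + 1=7*d - 14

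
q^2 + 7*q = q*(q + 7)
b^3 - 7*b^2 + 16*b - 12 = (b - 3)*(b - 2)^2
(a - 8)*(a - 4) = a^2 - 12*a + 32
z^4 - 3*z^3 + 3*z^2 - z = z*(z - 1)^3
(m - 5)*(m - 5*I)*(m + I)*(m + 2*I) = m^4 - 5*m^3 - 2*I*m^3 + 13*m^2 + 10*I*m^2 - 65*m + 10*I*m - 50*I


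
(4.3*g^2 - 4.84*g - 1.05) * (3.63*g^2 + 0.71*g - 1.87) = 15.609*g^4 - 14.5162*g^3 - 15.2889*g^2 + 8.3053*g + 1.9635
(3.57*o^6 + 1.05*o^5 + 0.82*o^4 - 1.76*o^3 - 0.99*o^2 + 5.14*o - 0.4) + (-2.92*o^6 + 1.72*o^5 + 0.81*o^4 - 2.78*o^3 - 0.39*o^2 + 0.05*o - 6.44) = 0.65*o^6 + 2.77*o^5 + 1.63*o^4 - 4.54*o^3 - 1.38*o^2 + 5.19*o - 6.84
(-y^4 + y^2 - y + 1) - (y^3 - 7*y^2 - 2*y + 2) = -y^4 - y^3 + 8*y^2 + y - 1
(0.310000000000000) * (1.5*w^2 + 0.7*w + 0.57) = 0.465*w^2 + 0.217*w + 0.1767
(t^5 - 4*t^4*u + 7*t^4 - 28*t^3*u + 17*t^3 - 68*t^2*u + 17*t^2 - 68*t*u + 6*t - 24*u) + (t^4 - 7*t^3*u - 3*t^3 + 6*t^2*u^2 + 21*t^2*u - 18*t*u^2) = t^5 - 4*t^4*u + 8*t^4 - 35*t^3*u + 14*t^3 + 6*t^2*u^2 - 47*t^2*u + 17*t^2 - 18*t*u^2 - 68*t*u + 6*t - 24*u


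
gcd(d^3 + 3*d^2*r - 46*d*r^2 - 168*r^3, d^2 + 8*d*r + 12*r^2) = d + 6*r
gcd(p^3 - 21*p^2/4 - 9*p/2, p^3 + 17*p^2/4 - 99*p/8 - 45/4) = p + 3/4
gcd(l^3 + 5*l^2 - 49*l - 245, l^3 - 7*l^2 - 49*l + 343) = l^2 - 49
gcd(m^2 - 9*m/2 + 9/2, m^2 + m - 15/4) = m - 3/2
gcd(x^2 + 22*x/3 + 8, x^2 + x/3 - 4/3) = x + 4/3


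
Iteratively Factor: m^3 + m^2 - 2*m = (m - 1)*(m^2 + 2*m) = (m - 1)*(m + 2)*(m)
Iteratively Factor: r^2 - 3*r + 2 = (r - 1)*(r - 2)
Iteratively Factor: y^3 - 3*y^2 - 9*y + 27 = (y - 3)*(y^2 - 9) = (y - 3)^2*(y + 3)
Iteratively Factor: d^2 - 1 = (d + 1)*(d - 1)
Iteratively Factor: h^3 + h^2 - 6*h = (h + 3)*(h^2 - 2*h) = h*(h + 3)*(h - 2)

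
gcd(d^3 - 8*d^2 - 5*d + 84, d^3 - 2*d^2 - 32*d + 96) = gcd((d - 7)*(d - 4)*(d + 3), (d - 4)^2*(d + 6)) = d - 4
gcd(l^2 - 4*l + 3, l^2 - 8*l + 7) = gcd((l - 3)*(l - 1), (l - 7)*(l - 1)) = l - 1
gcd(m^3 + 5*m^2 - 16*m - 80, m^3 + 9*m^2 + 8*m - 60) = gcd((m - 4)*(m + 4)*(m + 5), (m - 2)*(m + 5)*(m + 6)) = m + 5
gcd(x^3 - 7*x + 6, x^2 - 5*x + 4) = x - 1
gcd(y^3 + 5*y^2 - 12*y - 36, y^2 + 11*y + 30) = y + 6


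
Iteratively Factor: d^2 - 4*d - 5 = (d + 1)*(d - 5)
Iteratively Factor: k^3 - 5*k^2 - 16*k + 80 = (k - 4)*(k^2 - k - 20) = (k - 4)*(k + 4)*(k - 5)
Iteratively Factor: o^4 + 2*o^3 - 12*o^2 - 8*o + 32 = (o - 2)*(o^3 + 4*o^2 - 4*o - 16) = (o - 2)*(o + 4)*(o^2 - 4) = (o - 2)^2*(o + 4)*(o + 2)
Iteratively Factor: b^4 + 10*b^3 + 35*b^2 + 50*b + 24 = (b + 1)*(b^3 + 9*b^2 + 26*b + 24) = (b + 1)*(b + 4)*(b^2 + 5*b + 6) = (b + 1)*(b + 2)*(b + 4)*(b + 3)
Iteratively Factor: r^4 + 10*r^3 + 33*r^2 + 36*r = (r + 3)*(r^3 + 7*r^2 + 12*r) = r*(r + 3)*(r^2 + 7*r + 12) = r*(r + 3)*(r + 4)*(r + 3)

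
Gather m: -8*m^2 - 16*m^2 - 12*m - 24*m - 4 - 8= -24*m^2 - 36*m - 12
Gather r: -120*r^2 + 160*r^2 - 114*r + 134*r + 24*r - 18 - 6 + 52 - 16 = 40*r^2 + 44*r + 12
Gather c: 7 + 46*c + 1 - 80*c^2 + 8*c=-80*c^2 + 54*c + 8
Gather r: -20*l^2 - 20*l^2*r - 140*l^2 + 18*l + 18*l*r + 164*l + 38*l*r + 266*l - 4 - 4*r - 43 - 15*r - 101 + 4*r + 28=-160*l^2 + 448*l + r*(-20*l^2 + 56*l - 15) - 120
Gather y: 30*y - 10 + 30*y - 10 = 60*y - 20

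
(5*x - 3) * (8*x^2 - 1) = 40*x^3 - 24*x^2 - 5*x + 3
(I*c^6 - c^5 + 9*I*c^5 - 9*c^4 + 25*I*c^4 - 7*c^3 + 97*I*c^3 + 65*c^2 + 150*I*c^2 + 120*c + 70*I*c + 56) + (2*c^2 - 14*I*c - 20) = I*c^6 - c^5 + 9*I*c^5 - 9*c^4 + 25*I*c^4 - 7*c^3 + 97*I*c^3 + 67*c^2 + 150*I*c^2 + 120*c + 56*I*c + 36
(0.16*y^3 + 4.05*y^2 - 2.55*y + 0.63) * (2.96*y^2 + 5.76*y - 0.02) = 0.4736*y^5 + 12.9096*y^4 + 15.7768*y^3 - 12.9042*y^2 + 3.6798*y - 0.0126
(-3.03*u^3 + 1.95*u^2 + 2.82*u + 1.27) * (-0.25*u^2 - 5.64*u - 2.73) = 0.7575*u^5 + 16.6017*u^4 - 3.4311*u^3 - 21.5458*u^2 - 14.8614*u - 3.4671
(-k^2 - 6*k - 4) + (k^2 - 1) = -6*k - 5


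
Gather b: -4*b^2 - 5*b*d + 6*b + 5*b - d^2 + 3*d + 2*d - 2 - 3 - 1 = -4*b^2 + b*(11 - 5*d) - d^2 + 5*d - 6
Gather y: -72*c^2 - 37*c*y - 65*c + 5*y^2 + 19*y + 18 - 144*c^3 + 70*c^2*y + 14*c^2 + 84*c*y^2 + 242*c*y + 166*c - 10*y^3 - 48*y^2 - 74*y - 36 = -144*c^3 - 58*c^2 + 101*c - 10*y^3 + y^2*(84*c - 43) + y*(70*c^2 + 205*c - 55) - 18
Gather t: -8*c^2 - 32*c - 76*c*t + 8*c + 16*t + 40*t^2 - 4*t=-8*c^2 - 24*c + 40*t^2 + t*(12 - 76*c)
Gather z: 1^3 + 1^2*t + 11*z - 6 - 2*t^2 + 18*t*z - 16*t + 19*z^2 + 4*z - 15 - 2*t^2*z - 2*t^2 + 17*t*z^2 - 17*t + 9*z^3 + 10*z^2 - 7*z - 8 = -4*t^2 - 32*t + 9*z^3 + z^2*(17*t + 29) + z*(-2*t^2 + 18*t + 8) - 28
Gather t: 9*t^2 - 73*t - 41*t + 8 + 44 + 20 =9*t^2 - 114*t + 72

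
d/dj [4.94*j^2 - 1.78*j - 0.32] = 9.88*j - 1.78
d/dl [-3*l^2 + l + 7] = 1 - 6*l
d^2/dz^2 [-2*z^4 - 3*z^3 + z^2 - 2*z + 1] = -24*z^2 - 18*z + 2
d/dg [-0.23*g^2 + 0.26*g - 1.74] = 0.26 - 0.46*g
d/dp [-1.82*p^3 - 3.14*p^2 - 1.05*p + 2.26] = -5.46*p^2 - 6.28*p - 1.05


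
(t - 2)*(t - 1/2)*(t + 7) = t^3 + 9*t^2/2 - 33*t/2 + 7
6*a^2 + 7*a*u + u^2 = (a + u)*(6*a + u)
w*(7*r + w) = 7*r*w + w^2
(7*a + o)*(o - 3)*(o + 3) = 7*a*o^2 - 63*a + o^3 - 9*o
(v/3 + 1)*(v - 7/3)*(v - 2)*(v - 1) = v^4/3 - 7*v^3/9 - 7*v^2/3 + 67*v/9 - 14/3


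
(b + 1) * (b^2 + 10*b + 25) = b^3 + 11*b^2 + 35*b + 25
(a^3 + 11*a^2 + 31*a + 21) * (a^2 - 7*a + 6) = a^5 + 4*a^4 - 40*a^3 - 130*a^2 + 39*a + 126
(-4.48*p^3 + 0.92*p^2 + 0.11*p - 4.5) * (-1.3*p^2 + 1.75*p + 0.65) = 5.824*p^5 - 9.036*p^4 - 1.445*p^3 + 6.6405*p^2 - 7.8035*p - 2.925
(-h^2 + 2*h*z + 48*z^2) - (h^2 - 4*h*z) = -2*h^2 + 6*h*z + 48*z^2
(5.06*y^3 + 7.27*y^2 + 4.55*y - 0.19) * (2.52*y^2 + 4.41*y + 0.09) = 12.7512*y^5 + 40.635*y^4 + 43.9821*y^3 + 20.241*y^2 - 0.4284*y - 0.0171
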